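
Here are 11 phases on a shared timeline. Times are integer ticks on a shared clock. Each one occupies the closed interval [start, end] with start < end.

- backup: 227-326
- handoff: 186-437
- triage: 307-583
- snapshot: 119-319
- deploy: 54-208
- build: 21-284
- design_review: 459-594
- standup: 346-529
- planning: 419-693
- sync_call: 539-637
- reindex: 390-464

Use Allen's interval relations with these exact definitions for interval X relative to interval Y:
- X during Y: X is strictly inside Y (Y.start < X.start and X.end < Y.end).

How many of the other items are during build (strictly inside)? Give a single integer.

1

Target build = [21, 284].
backup [227, 326] → overlapped-by → no.
deploy [54, 208] → during → counts.
design_review [459, 594] → after → no.
handoff [186, 437] → overlapped-by → no.
planning [419, 693] → after → no.
reindex [390, 464] → after → no.
snapshot [119, 319] → overlapped-by → no.
standup [346, 529] → after → no.
sync_call [539, 637] → after → no.
triage [307, 583] → after → no.
Total: 1.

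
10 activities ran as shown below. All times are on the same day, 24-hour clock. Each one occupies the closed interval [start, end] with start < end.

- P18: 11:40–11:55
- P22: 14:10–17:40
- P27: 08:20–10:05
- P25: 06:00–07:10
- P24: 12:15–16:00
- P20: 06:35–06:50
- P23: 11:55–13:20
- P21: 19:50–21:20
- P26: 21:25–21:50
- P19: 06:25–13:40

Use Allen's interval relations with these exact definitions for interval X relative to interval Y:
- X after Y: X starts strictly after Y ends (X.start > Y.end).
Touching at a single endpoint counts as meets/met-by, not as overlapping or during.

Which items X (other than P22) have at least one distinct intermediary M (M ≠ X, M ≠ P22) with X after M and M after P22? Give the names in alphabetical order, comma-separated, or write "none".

Target P22 = [14:10, 17:40].
Intermediaries M with M after P22: P21, P26.
Via P21 — items with X after P21: P26.
Via P26 — items with X after P26: none.
Union: P26.

P26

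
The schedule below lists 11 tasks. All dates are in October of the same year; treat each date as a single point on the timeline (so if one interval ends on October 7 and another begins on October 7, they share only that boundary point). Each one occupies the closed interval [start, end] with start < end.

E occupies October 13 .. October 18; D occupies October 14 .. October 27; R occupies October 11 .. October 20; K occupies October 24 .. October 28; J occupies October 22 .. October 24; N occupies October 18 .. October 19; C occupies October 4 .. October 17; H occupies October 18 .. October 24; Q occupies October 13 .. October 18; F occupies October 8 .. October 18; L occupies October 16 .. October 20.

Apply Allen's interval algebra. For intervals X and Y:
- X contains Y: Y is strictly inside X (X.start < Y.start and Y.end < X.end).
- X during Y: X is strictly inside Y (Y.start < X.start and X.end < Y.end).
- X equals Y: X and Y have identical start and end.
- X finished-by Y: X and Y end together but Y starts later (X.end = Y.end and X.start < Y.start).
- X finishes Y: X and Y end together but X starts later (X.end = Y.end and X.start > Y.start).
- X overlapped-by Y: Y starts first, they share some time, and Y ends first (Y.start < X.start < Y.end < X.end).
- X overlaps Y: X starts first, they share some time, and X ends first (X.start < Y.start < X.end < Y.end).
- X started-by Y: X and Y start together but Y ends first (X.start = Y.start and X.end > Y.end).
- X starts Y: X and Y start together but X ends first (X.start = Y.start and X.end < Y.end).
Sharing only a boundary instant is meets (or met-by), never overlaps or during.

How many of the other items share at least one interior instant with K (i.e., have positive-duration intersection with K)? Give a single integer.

Target K = [October 24, October 28].
C [October 4, October 17] → before → no.
D [October 14, October 27] → overlaps → counts.
E [October 13, October 18] → before → no.
F [October 8, October 18] → before → no.
H [October 18, October 24] → meets → no.
J [October 22, October 24] → meets → no.
L [October 16, October 20] → before → no.
N [October 18, October 19] → before → no.
Q [October 13, October 18] → before → no.
R [October 11, October 20] → before → no.
Total: 1.

1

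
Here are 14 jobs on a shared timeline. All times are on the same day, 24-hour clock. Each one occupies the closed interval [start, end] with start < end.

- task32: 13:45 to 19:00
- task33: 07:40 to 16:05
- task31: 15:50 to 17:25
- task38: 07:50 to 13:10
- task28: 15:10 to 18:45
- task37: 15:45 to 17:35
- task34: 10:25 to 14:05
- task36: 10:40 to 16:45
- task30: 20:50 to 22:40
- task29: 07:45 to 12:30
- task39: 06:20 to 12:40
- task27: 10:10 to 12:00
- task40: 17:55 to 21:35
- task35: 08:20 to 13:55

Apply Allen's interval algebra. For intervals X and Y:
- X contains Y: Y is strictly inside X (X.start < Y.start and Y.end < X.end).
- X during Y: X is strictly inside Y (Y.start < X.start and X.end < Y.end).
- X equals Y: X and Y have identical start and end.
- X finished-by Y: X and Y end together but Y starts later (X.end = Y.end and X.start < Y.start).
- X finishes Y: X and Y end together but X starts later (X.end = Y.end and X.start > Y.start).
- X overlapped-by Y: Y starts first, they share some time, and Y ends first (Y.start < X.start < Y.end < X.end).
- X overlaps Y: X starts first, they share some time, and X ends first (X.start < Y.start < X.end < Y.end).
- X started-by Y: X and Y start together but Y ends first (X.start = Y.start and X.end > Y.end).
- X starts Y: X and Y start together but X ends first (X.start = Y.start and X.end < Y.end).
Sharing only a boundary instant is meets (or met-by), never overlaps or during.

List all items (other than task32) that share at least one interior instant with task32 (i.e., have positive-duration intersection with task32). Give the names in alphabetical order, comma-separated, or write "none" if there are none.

task28, task31, task33, task34, task35, task36, task37, task40

Target task32 = [13:45, 19:00].
task27 [10:10, 12:00] → before → no.
task28 [15:10, 18:45] → during → yes.
task29 [07:45, 12:30] → before → no.
task30 [20:50, 22:40] → after → no.
task31 [15:50, 17:25] → during → yes.
task33 [07:40, 16:05] → overlaps → yes.
task34 [10:25, 14:05] → overlaps → yes.
task35 [08:20, 13:55] → overlaps → yes.
task36 [10:40, 16:45] → overlaps → yes.
task37 [15:45, 17:35] → during → yes.
task38 [07:50, 13:10] → before → no.
task39 [06:20, 12:40] → before → no.
task40 [17:55, 21:35] → overlapped-by → yes.
Result: task28, task31, task33, task34, task35, task36, task37, task40.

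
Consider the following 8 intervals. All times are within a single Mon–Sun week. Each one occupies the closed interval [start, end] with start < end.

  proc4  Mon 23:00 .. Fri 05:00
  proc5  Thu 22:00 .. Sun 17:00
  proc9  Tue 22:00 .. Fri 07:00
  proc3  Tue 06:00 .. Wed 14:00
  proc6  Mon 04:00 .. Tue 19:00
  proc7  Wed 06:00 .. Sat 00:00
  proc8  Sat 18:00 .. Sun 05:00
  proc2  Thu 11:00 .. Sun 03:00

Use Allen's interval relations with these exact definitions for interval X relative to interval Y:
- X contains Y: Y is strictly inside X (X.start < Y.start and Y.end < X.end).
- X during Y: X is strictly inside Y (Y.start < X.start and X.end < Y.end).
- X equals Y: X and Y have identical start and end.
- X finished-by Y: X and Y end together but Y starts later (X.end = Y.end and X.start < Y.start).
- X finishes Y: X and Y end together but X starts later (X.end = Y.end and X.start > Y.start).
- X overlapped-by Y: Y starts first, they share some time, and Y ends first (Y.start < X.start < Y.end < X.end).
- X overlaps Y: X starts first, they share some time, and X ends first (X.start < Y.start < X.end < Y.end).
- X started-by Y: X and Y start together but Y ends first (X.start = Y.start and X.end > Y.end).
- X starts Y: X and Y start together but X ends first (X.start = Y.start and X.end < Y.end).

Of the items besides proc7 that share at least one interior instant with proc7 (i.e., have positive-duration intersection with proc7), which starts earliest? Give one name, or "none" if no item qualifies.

Target proc7 = [Wed 06:00, Sat 00:00].
proc2 [Thu 11:00, Sun 03:00] → overlapped-by → candidate.
proc3 [Tue 06:00, Wed 14:00] → overlaps → candidate.
proc4 [Mon 23:00, Fri 05:00] → overlaps → candidate.
proc5 [Thu 22:00, Sun 17:00] → overlapped-by → candidate.
proc6 [Mon 04:00, Tue 19:00] → before → excluded.
proc8 [Sat 18:00, Sun 05:00] → after → excluded.
proc9 [Tue 22:00, Fri 07:00] → overlaps → candidate.
Among candidates, earliest start is Mon 23:00 → proc4.

proc4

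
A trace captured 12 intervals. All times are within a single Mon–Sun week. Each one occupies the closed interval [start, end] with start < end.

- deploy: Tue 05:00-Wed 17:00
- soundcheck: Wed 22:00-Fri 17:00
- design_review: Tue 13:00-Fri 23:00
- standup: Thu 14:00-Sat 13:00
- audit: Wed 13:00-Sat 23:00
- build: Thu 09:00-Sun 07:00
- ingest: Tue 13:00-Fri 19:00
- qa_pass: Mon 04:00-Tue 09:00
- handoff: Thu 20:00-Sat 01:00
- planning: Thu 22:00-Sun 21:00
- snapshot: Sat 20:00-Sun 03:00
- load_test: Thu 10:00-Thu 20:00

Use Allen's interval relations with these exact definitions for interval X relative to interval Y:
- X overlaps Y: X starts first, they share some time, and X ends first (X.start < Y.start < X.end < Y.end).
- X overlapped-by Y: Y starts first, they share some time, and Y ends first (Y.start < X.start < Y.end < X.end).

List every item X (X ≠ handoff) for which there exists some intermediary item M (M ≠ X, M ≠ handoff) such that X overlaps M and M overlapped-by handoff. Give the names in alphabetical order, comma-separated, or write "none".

Target handoff = [Thu 20:00, Sat 01:00].
Intermediaries M with M overlapped-by handoff: planning.
Via planning — items with X overlaps planning: audit, build, design_review, ingest, soundcheck, standup.
Union: audit, build, design_review, ingest, soundcheck, standup.

audit, build, design_review, ingest, soundcheck, standup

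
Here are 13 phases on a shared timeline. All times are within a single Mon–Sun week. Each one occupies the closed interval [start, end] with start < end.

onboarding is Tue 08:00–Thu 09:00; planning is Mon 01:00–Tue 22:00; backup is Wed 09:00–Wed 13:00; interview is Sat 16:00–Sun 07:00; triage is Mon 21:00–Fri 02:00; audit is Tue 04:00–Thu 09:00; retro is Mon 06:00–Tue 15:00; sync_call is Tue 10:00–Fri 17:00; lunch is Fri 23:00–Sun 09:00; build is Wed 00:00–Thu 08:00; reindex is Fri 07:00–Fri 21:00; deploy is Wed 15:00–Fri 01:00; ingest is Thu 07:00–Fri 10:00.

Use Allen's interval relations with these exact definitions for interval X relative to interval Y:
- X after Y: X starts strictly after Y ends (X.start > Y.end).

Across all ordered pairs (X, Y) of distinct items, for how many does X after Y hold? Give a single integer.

Checking all 156 ordered pairs for relation 'after'; matching pairs in alphabetical order:
(backup, planning): backup after planning ✓
(backup, retro): backup after retro ✓
(build, planning): build after planning ✓
(build, retro): build after retro ✓
(deploy, backup): deploy after backup ✓
(deploy, planning): deploy after planning ✓
(deploy, retro): deploy after retro ✓
(ingest, backup): ingest after backup ✓
(ingest, planning): ingest after planning ✓
(ingest, retro): ingest after retro ✓
(interview, audit): interview after audit ✓
(interview, backup): interview after backup ✓
(interview, build): interview after build ✓
(interview, deploy): interview after deploy ✓
(interview, ingest): interview after ingest ✓
(interview, onboarding): interview after onboarding ✓
(interview, planning): interview after planning ✓
(interview, reindex): interview after reindex ✓
(interview, retro): interview after retro ✓
(interview, sync_call): interview after sync_call ✓
(interview, triage): interview after triage ✓
(lunch, audit): lunch after audit ✓
(lunch, backup): lunch after backup ✓
(lunch, build): lunch after build ✓
... plus 16 further pairs not listed.
Count: 40.

40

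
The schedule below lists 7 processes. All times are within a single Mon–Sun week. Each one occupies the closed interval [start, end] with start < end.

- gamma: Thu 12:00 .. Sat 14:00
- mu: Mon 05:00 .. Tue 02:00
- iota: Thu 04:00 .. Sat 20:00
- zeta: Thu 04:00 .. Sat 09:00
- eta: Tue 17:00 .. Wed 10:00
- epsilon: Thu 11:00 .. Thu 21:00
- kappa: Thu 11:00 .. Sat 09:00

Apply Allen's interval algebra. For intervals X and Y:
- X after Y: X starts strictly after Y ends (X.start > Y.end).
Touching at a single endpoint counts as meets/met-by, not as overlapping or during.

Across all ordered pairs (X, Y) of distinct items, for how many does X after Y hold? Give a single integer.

11

Checking all 42 ordered pairs for relation 'after'; matching pairs in alphabetical order:
(epsilon, eta): epsilon after eta ✓
(epsilon, mu): epsilon after mu ✓
(eta, mu): eta after mu ✓
(gamma, eta): gamma after eta ✓
(gamma, mu): gamma after mu ✓
(iota, eta): iota after eta ✓
(iota, mu): iota after mu ✓
(kappa, eta): kappa after eta ✓
(kappa, mu): kappa after mu ✓
(zeta, eta): zeta after eta ✓
(zeta, mu): zeta after mu ✓
Count: 11.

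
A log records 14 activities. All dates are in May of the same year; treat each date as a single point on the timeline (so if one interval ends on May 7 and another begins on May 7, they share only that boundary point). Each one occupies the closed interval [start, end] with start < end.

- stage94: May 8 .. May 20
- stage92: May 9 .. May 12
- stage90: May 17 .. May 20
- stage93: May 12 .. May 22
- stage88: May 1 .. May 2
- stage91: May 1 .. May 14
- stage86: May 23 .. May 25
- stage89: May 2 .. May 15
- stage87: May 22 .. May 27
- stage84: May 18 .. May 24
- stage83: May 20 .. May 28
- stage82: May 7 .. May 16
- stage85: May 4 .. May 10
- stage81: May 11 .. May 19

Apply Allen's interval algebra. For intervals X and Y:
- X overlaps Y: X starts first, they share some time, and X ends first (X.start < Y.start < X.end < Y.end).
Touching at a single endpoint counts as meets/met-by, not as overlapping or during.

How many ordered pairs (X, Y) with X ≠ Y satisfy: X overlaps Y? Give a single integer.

27

Checking all 182 ordered pairs for relation 'overlaps'; matching pairs in alphabetical order:
(stage81, stage84): stage81 overlaps stage84 ✓
(stage81, stage90): stage81 overlaps stage90 ✓
(stage81, stage93): stage81 overlaps stage93 ✓
(stage82, stage81): stage82 overlaps stage81 ✓
(stage82, stage93): stage82 overlaps stage93 ✓
(stage82, stage94): stage82 overlaps stage94 ✓
(stage84, stage83): stage84 overlaps stage83 ✓
(stage84, stage86): stage84 overlaps stage86 ✓
(stage84, stage87): stage84 overlaps stage87 ✓
(stage85, stage82): stage85 overlaps stage82 ✓
(stage85, stage92): stage85 overlaps stage92 ✓
(stage85, stage94): stage85 overlaps stage94 ✓
(stage89, stage81): stage89 overlaps stage81 ✓
(stage89, stage82): stage89 overlaps stage82 ✓
(stage89, stage93): stage89 overlaps stage93 ✓
(stage89, stage94): stage89 overlaps stage94 ✓
(stage90, stage84): stage90 overlaps stage84 ✓
(stage91, stage81): stage91 overlaps stage81 ✓
(stage91, stage82): stage91 overlaps stage82 ✓
(stage91, stage89): stage91 overlaps stage89 ✓
(stage91, stage93): stage91 overlaps stage93 ✓
(stage91, stage94): stage91 overlaps stage94 ✓
(stage92, stage81): stage92 overlaps stage81 ✓
(stage93, stage83): stage93 overlaps stage83 ✓
... plus 3 further pairs not listed.
Count: 27.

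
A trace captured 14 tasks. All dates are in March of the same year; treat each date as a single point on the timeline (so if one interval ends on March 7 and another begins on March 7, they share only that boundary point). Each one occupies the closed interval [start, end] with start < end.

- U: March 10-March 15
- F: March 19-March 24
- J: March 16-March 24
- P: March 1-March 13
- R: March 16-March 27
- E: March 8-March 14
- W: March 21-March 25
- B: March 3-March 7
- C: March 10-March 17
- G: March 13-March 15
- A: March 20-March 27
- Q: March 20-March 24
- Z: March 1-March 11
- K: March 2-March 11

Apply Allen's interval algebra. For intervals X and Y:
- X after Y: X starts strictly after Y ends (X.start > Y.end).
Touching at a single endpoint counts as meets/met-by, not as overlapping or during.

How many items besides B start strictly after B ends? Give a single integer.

Target B = [March 3, March 7].
A [March 20, March 27] → after → counts.
C [March 10, March 17] → after → counts.
E [March 8, March 14] → after → counts.
F [March 19, March 24] → after → counts.
G [March 13, March 15] → after → counts.
J [March 16, March 24] → after → counts.
K [March 2, March 11] → contains → no.
P [March 1, March 13] → contains → no.
Q [March 20, March 24] → after → counts.
R [March 16, March 27] → after → counts.
U [March 10, March 15] → after → counts.
W [March 21, March 25] → after → counts.
Z [March 1, March 11] → contains → no.
Total: 10.

10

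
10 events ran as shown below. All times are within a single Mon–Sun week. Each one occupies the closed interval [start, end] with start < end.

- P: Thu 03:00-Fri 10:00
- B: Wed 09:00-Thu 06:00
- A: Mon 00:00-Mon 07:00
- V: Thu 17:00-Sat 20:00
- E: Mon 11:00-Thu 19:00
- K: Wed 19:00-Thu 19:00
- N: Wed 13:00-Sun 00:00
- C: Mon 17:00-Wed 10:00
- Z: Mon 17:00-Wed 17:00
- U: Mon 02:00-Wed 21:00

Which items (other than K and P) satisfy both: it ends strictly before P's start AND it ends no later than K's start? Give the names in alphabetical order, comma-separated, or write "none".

Conditions: its end is strictly before P's start (X.end < Thu 03:00) AND its end is no later than K's start (X.end <= Wed 19:00).
A: end Mon 07:00 < Thu 03:00? ✓; end Mon 07:00 <= Wed 19:00? ✓ → yes.
B: end Thu 06:00 < Thu 03:00? ✗; end Thu 06:00 <= Wed 19:00? ✗ → no.
C: end Wed 10:00 < Thu 03:00? ✓; end Wed 10:00 <= Wed 19:00? ✓ → yes.
E: end Thu 19:00 < Thu 03:00? ✗; end Thu 19:00 <= Wed 19:00? ✗ → no.
N: end Sun 00:00 < Thu 03:00? ✗; end Sun 00:00 <= Wed 19:00? ✗ → no.
U: end Wed 21:00 < Thu 03:00? ✓; end Wed 21:00 <= Wed 19:00? ✗ → no.
V: end Sat 20:00 < Thu 03:00? ✗; end Sat 20:00 <= Wed 19:00? ✗ → no.
Z: end Wed 17:00 < Thu 03:00? ✓; end Wed 17:00 <= Wed 19:00? ✓ → yes.
Result: A, C, Z.

A, C, Z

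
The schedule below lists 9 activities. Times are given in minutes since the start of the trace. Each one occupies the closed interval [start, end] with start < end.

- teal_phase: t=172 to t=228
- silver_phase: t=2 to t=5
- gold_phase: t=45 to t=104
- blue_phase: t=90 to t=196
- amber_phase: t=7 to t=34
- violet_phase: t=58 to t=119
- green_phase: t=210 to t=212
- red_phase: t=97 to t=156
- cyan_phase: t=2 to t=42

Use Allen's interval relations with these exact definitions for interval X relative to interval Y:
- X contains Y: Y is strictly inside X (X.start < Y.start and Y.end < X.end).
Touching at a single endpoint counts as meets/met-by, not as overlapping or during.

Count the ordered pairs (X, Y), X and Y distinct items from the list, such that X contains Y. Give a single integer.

Checking all 72 ordered pairs for relation 'contains'; matching pairs in alphabetical order:
(blue_phase, red_phase): blue_phase contains red_phase ✓
(cyan_phase, amber_phase): cyan_phase contains amber_phase ✓
(teal_phase, green_phase): teal_phase contains green_phase ✓
Count: 3.

3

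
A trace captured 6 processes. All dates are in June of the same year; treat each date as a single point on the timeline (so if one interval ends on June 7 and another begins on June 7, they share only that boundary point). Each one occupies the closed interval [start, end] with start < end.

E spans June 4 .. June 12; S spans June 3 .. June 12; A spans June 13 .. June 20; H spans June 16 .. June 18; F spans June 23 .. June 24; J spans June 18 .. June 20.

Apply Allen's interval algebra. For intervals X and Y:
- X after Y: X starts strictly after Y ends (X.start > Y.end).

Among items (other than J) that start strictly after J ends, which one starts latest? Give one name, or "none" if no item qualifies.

F

Target J = [June 18, June 20].
A [June 13, June 20] → finished-by → excluded.
E [June 4, June 12] → before → excluded.
F [June 23, June 24] → after → candidate.
H [June 16, June 18] → meets → excluded.
S [June 3, June 12] → before → excluded.
Among candidates, latest start is June 23 → F.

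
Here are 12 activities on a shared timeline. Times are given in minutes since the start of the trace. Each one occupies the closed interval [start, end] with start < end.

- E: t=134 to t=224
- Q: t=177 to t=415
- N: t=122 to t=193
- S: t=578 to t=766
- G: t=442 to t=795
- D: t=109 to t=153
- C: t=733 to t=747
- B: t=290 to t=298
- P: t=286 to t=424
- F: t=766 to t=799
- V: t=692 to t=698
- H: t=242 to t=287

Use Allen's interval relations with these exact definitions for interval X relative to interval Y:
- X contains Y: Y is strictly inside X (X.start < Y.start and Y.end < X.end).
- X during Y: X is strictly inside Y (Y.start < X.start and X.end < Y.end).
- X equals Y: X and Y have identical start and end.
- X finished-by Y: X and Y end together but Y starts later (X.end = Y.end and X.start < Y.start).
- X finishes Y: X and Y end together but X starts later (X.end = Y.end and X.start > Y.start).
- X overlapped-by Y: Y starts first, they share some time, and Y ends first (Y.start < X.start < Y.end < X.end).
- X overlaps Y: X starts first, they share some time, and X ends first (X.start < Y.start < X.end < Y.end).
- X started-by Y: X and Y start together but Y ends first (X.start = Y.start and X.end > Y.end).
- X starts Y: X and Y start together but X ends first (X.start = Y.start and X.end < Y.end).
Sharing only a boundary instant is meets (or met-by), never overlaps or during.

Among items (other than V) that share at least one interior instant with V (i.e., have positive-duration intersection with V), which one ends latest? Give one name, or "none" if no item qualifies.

Target V = [t=692, t=698].
B [t=290, t=298] → before → excluded.
C [t=733, t=747] → after → excluded.
D [t=109, t=153] → before → excluded.
E [t=134, t=224] → before → excluded.
F [t=766, t=799] → after → excluded.
G [t=442, t=795] → contains → candidate.
H [t=242, t=287] → before → excluded.
N [t=122, t=193] → before → excluded.
P [t=286, t=424] → before → excluded.
Q [t=177, t=415] → before → excluded.
S [t=578, t=766] → contains → candidate.
Among candidates, latest end is t=795 → G.

G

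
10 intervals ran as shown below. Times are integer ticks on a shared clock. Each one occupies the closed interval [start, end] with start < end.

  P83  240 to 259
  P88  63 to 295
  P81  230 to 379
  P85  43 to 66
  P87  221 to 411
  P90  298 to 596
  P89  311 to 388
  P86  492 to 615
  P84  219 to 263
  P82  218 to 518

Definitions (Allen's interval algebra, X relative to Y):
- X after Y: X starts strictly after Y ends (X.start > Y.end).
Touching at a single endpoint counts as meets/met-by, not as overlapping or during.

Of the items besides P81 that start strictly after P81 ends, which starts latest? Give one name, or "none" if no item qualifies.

P86

Target P81 = [230, 379].
P82 [218, 518] → contains → excluded.
P83 [240, 259] → during → excluded.
P84 [219, 263] → overlaps → excluded.
P85 [43, 66] → before → excluded.
P86 [492, 615] → after → candidate.
P87 [221, 411] → contains → excluded.
P88 [63, 295] → overlaps → excluded.
P89 [311, 388] → overlapped-by → excluded.
P90 [298, 596] → overlapped-by → excluded.
Among candidates, latest start is 492 → P86.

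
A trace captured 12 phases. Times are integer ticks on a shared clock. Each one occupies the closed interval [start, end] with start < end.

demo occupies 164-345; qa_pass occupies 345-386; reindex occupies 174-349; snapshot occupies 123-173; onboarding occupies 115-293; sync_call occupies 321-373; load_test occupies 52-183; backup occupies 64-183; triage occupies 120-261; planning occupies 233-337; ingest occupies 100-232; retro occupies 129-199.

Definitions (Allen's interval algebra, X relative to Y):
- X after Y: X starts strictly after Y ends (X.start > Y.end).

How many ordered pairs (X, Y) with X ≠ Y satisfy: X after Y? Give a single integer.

Checking all 132 ordered pairs for relation 'after'; matching pairs in alphabetical order:
(planning, backup): planning after backup ✓
(planning, ingest): planning after ingest ✓
(planning, load_test): planning after load_test ✓
(planning, retro): planning after retro ✓
(planning, snapshot): planning after snapshot ✓
(qa_pass, backup): qa_pass after backup ✓
(qa_pass, ingest): qa_pass after ingest ✓
(qa_pass, load_test): qa_pass after load_test ✓
(qa_pass, onboarding): qa_pass after onboarding ✓
(qa_pass, planning): qa_pass after planning ✓
(qa_pass, retro): qa_pass after retro ✓
(qa_pass, snapshot): qa_pass after snapshot ✓
(qa_pass, triage): qa_pass after triage ✓
(reindex, snapshot): reindex after snapshot ✓
(sync_call, backup): sync_call after backup ✓
(sync_call, ingest): sync_call after ingest ✓
(sync_call, load_test): sync_call after load_test ✓
(sync_call, onboarding): sync_call after onboarding ✓
(sync_call, retro): sync_call after retro ✓
(sync_call, snapshot): sync_call after snapshot ✓
(sync_call, triage): sync_call after triage ✓
Count: 21.

21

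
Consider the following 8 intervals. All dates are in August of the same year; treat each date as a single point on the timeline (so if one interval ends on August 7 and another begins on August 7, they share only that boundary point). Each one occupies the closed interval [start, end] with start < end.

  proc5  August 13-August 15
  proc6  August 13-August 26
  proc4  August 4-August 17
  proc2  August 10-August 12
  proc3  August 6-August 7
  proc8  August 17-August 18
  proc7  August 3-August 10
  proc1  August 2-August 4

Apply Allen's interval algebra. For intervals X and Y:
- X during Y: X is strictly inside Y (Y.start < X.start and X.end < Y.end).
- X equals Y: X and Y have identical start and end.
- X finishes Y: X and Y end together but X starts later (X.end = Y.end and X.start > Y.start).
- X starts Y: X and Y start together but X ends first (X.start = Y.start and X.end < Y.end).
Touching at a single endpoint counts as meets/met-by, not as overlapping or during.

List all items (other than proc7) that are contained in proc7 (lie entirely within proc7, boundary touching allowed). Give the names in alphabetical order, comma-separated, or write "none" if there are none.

proc3

Target proc7 = [August 3, August 10].
proc1 [August 2, August 4] → overlaps → no.
proc2 [August 10, August 12] → met-by → no.
proc3 [August 6, August 7] → during → yes.
proc4 [August 4, August 17] → overlapped-by → no.
proc5 [August 13, August 15] → after → no.
proc6 [August 13, August 26] → after → no.
proc8 [August 17, August 18] → after → no.
Result: proc3.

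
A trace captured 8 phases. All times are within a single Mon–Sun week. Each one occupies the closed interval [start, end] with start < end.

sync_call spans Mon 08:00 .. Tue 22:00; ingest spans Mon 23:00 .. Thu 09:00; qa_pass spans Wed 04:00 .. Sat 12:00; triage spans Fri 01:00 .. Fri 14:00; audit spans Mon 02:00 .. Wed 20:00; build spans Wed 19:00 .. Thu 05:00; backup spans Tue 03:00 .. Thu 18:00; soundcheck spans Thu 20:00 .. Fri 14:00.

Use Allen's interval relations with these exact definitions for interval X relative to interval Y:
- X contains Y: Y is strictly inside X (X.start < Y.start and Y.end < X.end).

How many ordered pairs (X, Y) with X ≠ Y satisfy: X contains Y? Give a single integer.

Checking all 56 ordered pairs for relation 'contains'; matching pairs in alphabetical order:
(audit, sync_call): audit contains sync_call ✓
(backup, build): backup contains build ✓
(ingest, build): ingest contains build ✓
(qa_pass, build): qa_pass contains build ✓
(qa_pass, soundcheck): qa_pass contains soundcheck ✓
(qa_pass, triage): qa_pass contains triage ✓
Count: 6.

6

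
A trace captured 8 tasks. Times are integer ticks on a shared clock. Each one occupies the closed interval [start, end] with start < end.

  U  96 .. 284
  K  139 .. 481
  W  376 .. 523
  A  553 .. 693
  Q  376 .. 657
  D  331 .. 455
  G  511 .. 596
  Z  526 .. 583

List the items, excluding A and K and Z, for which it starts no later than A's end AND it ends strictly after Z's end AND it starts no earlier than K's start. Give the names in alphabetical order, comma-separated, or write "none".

Conditions: its start is no later than A's end (X.start <= 693) AND its end is strictly after Z's end (X.end > 583) AND its start is no earlier than K's start (X.start >= 139).
D: start 331 <= 693? ✓; end 455 > 583? ✗; start 331 >= 139? ✓ → no.
G: start 511 <= 693? ✓; end 596 > 583? ✓; start 511 >= 139? ✓ → yes.
Q: start 376 <= 693? ✓; end 657 > 583? ✓; start 376 >= 139? ✓ → yes.
U: start 96 <= 693? ✓; end 284 > 583? ✗; start 96 >= 139? ✗ → no.
W: start 376 <= 693? ✓; end 523 > 583? ✗; start 376 >= 139? ✓ → no.
Result: G, Q.

G, Q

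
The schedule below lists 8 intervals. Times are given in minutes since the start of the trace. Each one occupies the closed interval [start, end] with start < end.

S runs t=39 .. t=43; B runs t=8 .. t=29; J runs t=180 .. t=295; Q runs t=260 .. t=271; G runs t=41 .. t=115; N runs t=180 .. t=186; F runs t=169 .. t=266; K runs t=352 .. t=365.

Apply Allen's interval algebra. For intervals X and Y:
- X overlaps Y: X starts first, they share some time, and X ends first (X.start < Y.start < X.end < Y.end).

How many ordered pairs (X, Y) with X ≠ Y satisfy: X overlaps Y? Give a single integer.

3

Checking all 56 ordered pairs for relation 'overlaps'; matching pairs in alphabetical order:
(F, J): F overlaps J ✓
(F, Q): F overlaps Q ✓
(S, G): S overlaps G ✓
Count: 3.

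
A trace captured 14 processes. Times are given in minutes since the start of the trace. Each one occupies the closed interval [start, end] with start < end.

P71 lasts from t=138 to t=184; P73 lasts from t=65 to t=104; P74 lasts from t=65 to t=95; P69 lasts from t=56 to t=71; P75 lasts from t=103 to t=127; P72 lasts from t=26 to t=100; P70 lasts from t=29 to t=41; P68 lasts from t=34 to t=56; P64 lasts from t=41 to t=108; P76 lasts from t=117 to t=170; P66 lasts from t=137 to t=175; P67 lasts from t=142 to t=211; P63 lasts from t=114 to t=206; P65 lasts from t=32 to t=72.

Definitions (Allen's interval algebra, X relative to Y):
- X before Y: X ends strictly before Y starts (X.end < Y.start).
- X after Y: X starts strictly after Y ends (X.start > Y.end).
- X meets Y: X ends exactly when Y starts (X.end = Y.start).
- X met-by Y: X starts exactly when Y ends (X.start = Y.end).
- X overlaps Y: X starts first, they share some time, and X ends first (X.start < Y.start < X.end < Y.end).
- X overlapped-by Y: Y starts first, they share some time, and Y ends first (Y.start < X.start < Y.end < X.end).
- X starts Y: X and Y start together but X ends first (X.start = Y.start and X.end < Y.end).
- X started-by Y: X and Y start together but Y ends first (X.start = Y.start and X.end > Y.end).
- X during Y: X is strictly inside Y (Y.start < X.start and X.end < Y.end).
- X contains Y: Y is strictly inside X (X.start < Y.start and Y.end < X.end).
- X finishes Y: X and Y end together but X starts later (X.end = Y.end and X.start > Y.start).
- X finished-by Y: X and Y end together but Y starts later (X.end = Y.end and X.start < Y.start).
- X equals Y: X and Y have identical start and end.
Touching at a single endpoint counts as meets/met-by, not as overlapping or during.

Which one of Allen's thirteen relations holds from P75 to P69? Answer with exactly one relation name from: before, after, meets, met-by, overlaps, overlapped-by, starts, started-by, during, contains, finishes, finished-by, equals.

after

P75 = [t=103, t=127]; P69 = [t=56, t=71].
Compare endpoints: P75.start > P69.start, P75.start > P69.end, P75.end > P69.start, P75.end > P69.end.
That pattern is 'after'.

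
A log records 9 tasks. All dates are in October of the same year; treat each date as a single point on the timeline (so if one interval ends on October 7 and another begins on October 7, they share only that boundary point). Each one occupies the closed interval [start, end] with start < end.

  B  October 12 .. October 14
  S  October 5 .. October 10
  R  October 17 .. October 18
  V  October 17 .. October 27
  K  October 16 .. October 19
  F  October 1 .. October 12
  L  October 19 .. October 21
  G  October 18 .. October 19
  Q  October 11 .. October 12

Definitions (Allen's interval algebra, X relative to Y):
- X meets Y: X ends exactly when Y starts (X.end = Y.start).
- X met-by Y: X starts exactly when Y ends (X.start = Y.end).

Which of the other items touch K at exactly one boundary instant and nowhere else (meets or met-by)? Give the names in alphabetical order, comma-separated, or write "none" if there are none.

L

Target K = [October 16, October 19].
B [October 12, October 14] → before → no.
F [October 1, October 12] → before → no.
G [October 18, October 19] → finishes → no.
L [October 19, October 21] → met-by → yes.
Q [October 11, October 12] → before → no.
R [October 17, October 18] → during → no.
S [October 5, October 10] → before → no.
V [October 17, October 27] → overlapped-by → no.
Result: L.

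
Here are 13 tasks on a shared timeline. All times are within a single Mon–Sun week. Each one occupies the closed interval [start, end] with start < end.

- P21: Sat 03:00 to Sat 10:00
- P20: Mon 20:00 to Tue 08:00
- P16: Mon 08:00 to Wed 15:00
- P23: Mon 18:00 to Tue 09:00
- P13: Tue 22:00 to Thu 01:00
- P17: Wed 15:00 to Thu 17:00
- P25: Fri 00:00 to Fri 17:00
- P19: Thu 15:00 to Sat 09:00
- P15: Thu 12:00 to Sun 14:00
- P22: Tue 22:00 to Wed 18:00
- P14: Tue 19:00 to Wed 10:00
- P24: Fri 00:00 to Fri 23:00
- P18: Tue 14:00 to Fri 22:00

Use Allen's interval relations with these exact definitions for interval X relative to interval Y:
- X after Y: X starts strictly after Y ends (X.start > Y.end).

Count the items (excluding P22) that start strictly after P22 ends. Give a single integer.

Target P22 = [Tue 22:00, Wed 18:00].
P13 [Tue 22:00, Thu 01:00] → started-by → no.
P14 [Tue 19:00, Wed 10:00] → overlaps → no.
P15 [Thu 12:00, Sun 14:00] → after → counts.
P16 [Mon 08:00, Wed 15:00] → overlaps → no.
P17 [Wed 15:00, Thu 17:00] → overlapped-by → no.
P18 [Tue 14:00, Fri 22:00] → contains → no.
P19 [Thu 15:00, Sat 09:00] → after → counts.
P20 [Mon 20:00, Tue 08:00] → before → no.
P21 [Sat 03:00, Sat 10:00] → after → counts.
P23 [Mon 18:00, Tue 09:00] → before → no.
P24 [Fri 00:00, Fri 23:00] → after → counts.
P25 [Fri 00:00, Fri 17:00] → after → counts.
Total: 5.

5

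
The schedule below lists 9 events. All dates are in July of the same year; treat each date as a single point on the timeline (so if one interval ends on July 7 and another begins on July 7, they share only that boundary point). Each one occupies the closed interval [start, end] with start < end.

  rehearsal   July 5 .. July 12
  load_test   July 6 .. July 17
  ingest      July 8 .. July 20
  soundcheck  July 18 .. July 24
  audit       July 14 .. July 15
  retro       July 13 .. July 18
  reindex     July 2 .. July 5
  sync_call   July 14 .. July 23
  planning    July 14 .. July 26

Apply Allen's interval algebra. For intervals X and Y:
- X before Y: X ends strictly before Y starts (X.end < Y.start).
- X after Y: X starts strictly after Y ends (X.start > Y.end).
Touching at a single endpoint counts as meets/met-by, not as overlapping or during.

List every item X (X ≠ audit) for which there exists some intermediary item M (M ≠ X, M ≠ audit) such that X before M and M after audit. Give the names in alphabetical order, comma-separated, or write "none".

load_test, rehearsal, reindex

Target audit = [July 14, July 15].
Intermediaries M with M after audit: soundcheck.
Via soundcheck — items with X before soundcheck: load_test, rehearsal, reindex.
Union: load_test, rehearsal, reindex.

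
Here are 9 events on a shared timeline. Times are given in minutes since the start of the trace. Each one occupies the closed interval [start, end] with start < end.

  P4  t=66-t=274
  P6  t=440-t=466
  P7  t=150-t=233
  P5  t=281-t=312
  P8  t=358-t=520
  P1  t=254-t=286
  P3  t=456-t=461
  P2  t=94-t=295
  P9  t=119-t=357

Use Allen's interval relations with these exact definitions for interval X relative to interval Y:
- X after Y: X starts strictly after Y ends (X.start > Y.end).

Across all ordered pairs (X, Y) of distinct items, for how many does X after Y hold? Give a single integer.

Checking all 72 ordered pairs for relation 'after'; matching pairs in alphabetical order:
(P1, P7): P1 after P7 ✓
(P3, P1): P3 after P1 ✓
(P3, P2): P3 after P2 ✓
(P3, P4): P3 after P4 ✓
(P3, P5): P3 after P5 ✓
(P3, P7): P3 after P7 ✓
(P3, P9): P3 after P9 ✓
(P5, P4): P5 after P4 ✓
(P5, P7): P5 after P7 ✓
(P6, P1): P6 after P1 ✓
(P6, P2): P6 after P2 ✓
(P6, P4): P6 after P4 ✓
(P6, P5): P6 after P5 ✓
(P6, P7): P6 after P7 ✓
(P6, P9): P6 after P9 ✓
(P8, P1): P8 after P1 ✓
(P8, P2): P8 after P2 ✓
(P8, P4): P8 after P4 ✓
(P8, P5): P8 after P5 ✓
(P8, P7): P8 after P7 ✓
(P8, P9): P8 after P9 ✓
Count: 21.

21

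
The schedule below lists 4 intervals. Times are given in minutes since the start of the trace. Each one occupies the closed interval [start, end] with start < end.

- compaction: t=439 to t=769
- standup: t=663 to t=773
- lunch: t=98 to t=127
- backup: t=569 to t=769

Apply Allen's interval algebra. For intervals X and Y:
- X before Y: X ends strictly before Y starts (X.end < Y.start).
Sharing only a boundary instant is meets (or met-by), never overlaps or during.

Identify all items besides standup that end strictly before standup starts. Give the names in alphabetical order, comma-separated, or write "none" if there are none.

lunch

Target standup = [t=663, t=773].
backup [t=569, t=769] → overlaps → no.
compaction [t=439, t=769] → overlaps → no.
lunch [t=98, t=127] → before → yes.
Result: lunch.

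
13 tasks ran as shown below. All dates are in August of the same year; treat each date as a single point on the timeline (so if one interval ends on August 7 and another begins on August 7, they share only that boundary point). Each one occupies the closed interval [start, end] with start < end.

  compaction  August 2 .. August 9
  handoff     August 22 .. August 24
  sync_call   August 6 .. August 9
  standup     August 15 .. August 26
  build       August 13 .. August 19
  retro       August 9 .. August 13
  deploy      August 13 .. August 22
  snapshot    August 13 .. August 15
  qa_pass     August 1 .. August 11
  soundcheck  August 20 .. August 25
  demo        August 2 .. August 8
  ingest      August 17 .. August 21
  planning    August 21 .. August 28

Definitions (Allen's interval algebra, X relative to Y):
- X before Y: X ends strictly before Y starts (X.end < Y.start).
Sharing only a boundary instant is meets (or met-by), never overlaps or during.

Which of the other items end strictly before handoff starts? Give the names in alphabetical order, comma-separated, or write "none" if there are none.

Target handoff = [August 22, August 24].
build [August 13, August 19] → before → yes.
compaction [August 2, August 9] → before → yes.
demo [August 2, August 8] → before → yes.
deploy [August 13, August 22] → meets → no.
ingest [August 17, August 21] → before → yes.
planning [August 21, August 28] → contains → no.
qa_pass [August 1, August 11] → before → yes.
retro [August 9, August 13] → before → yes.
snapshot [August 13, August 15] → before → yes.
soundcheck [August 20, August 25] → contains → no.
standup [August 15, August 26] → contains → no.
sync_call [August 6, August 9] → before → yes.
Result: build, compaction, demo, ingest, qa_pass, retro, snapshot, sync_call.

build, compaction, demo, ingest, qa_pass, retro, snapshot, sync_call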